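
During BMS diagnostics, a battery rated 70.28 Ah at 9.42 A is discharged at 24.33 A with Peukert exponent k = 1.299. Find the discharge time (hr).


Step 1: t_rated = C / I_rated = 70.28 / 9.42 = 7.4607 hr
Step 2: ratio = 9.42 / 24.33 = 0.38718
Step 3: ratio^k = 0.38718^1.299 = 0.29154
Step 4: t = t_rated * ratio^k = 7.4607 * 0.29154 = 2.175 hr

2.175 hr


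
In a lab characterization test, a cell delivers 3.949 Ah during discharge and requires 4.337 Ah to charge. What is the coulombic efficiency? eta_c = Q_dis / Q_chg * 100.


eta_c = Q_dis / Q_chg * 100 = 3.949 / 4.337 * 100 = 91.05%

91.05%


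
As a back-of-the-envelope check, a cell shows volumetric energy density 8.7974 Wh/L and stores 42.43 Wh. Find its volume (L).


V = E / ED = 42.43 / 8.7974 = 4.823 L

4.823 L


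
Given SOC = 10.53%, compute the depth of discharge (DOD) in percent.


Complement of SOC: DOD = 100% - 10.53% = 89.47%

89.47%


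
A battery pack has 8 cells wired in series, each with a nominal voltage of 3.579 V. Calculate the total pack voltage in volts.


Series voltages add: 8 * 3.579 V = 28.632 V

28.632 V


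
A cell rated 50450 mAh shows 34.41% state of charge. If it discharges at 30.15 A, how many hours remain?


Convert: C_total = 50450 mAh = 50.45 Ah
Step 1: remaining = SOC/100 * C_total = 34.41/100 * 50.45 = 17.36 Ah
Step 2: t = remaining / I = 17.36 / 30.15 = 0.5758 hr

0.5758 hr


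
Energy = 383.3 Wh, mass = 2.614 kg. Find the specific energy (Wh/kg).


ED = E / m = 383.3 / 2.614 = 146.6 Wh/kg

146.6 Wh/kg


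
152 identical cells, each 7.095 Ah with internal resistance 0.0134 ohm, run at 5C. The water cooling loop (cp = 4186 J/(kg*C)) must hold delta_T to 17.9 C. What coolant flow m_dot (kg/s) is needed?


Step 1: I = 5 * 7.095 = 35.475 A
Step 2: Q_cell = I^2 * R = 35.475^2 * 0.0134 = 16.864 W
Step 3: Q_total = 152 * 16.864 = 2563.3 W
Step 4: m_dot = Q_total / (cp * dT) = 2563.3 / (4186 * 17.9) = 0.03421 kg/s

0.03421 kg/s


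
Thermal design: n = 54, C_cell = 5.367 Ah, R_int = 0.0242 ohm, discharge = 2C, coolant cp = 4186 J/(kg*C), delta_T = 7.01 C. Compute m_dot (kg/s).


Step 1: I = 2 * 5.367 = 10.734 A
Step 2: Q_cell = I^2 * R = 10.734^2 * 0.0242 = 2.7883 W
Step 3: Q_total = 54 * 2.7883 = 150.57 W
Step 4: m_dot = Q_total / (cp * dT) = 150.57 / (4186 * 7.01) = 0.005131 kg/s

0.005131 kg/s


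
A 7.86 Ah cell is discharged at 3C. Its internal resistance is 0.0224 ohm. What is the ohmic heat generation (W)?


Step 1: I = C_rate * capacity = 3 * 7.86 = 23.58 A
Step 2: Q = I^2 * R = 23.58^2 * 0.0224 = 556.02 * 0.0224 = 12.45 W

12.45 W


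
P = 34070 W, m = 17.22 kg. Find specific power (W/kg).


SP = P / m = 34070 / 17.22 = 1979 W/kg

1979 W/kg


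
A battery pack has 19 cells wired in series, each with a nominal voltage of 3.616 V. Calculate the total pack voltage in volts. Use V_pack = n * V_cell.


V_pack = n * V_cell = 19 * 3.616 = 68.704 V

68.704 V


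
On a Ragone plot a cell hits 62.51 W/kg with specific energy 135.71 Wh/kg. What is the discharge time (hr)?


t = E / P = 135.71 / 62.51 = 2.171 hr

2.171 hr


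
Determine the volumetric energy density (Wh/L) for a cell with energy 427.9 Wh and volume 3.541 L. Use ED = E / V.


ED = E / V = 427.9 / 3.541 = 120.8 Wh/L

120.8 Wh/L


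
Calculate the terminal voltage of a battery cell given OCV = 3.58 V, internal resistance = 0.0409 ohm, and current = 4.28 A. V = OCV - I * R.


IR drop = 4.28 * 0.0409 = 0.17505 V
V = 3.58 - 0.17505 = 3.405 V

3.405 V


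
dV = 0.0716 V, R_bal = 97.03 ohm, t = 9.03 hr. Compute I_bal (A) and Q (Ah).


I_bal = dV / R = 0.0716 / 97.03 = 7.3792e-04 A
Q = I_bal * t = 7.3792e-04 * 9.03 = 0.006663 Ah

I=7.3792e-04 A, Q=0.006663 Ah


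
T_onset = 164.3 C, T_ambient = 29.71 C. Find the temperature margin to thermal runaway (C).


Safety margin = 164.3 C - 29.71 C = 134.59 C

134.59 C


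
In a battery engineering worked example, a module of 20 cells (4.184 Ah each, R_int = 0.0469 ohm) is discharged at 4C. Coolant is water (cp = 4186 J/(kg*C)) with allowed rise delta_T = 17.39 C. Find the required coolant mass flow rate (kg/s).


Step 1: I = 4 * 4.184 = 16.736 A
Step 2: Q_cell = I^2 * R = 16.736^2 * 0.0469 = 13.136 W
Step 3: Q_total = 20 * 13.136 = 262.72 W
Step 4: m_dot = Q_total / (cp * dT) = 262.72 / (4186 * 17.39) = 0.003609 kg/s

0.003609 kg/s


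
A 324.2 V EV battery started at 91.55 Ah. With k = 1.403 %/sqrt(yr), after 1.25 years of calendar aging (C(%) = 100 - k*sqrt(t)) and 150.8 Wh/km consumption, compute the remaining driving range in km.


Step 1: capacity retention = 100 - 1.403 * sqrt(1.25) = 100 - 1.403 * 1.118 = 98.431%
Step 2: C_now = 91.55 * 98.431/100 = 90.114 Ah
Step 3: E_pack = V * C_now = 324.2 * 90.114 = 29215 Wh
Step 4: range = E_pack / consumption = 29215 / 150.8 = 193.7 km

193.7 km


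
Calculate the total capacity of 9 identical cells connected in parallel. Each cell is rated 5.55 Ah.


Parallel capacities add: 9 * 5.55 Ah = 49.95 Ah

49.95 Ah


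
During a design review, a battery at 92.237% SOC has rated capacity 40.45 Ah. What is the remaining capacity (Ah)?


remaining = SOC / 100 * total = 92.237 / 100 * 40.45 = 37.31 Ah

37.31 Ah


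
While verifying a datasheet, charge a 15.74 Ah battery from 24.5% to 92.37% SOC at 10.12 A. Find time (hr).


Step 1: dSOC = 92.37% - 24.5% = 67.87%
Step 2: delta_Ah = 15.74 * 67.87 / 100 = 10.683 Ah
Step 3: t = 10.683 / 10.12 = 1.056 hr

1.056 hr


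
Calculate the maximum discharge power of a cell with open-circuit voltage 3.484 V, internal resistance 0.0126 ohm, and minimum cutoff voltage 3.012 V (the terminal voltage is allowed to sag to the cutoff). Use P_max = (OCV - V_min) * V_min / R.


dV = OCV - V_min = 0.472 V (so I_max = dV / R)
P_max = dV * V_min / R = 0.472 * 3.012 / 0.0126 = 112.8 W

112.8 W


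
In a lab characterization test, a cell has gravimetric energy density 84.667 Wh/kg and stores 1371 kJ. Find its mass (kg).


Convert: E = 1371 kJ = 380.83 Wh
m = E / ED = 380.83 / 84.667 = 4.498 kg

4.498 kg


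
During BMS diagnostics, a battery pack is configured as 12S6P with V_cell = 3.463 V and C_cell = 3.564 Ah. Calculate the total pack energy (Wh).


V_pack = 12 * 3.463 = 41.556 V
C_pack = 6 * 3.564 = 21.384 Ah
E = V_pack * C_pack = 41.556 * 21.384 = 888.6 Wh

888.6 Wh


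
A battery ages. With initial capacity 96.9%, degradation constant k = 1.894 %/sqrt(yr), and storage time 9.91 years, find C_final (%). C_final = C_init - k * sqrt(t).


sqrt(t) = sqrt(9.91) = 3.148
C_final = 96.9 - 1.894 * 3.148 = 90.94%

90.94%


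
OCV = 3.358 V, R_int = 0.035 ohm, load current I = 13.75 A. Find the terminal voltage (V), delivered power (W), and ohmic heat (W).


Step 1: V_terminal = OCV - I*R = 3.358 - 13.75 * 0.035 = 2.8768 V
Step 2: P_out = V_terminal * I = 2.8768 * 13.75 = 39.56 W
Step 3: Q = I^2 * R = 13.75^2 * 0.035 = 6.617 W

V=2.8768 V, P=39.56 W, Q=6.617 W


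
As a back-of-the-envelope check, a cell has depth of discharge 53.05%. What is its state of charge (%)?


SOC = 100 - DOD = 100 - 53.05 = 46.95%

46.95%


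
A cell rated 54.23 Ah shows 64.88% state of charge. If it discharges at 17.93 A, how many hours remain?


Step 1: remaining = SOC/100 * C_total = 64.88/100 * 54.23 = 35.184 Ah
Step 2: t = remaining / I = 35.184 / 17.93 = 1.962 hr

1.962 hr


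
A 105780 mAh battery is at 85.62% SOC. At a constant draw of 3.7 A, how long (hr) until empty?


Convert: C_total = 105780 mAh = 105.78 Ah
Step 1: remaining = SOC/100 * C_total = 85.62/100 * 105.78 = 90.569 Ah
Step 2: t = remaining / I = 90.569 / 3.7 = 24.48 hr

24.48 hr


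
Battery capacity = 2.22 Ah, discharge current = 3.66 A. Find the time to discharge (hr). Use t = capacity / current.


Runtime = 2.22 Ah / 3.66 A = 0.6066 hr

0.6066 hr


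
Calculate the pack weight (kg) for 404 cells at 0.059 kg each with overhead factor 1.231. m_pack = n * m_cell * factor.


m_pack = n * m_cell * overhead = 404 * 0.059 * 1.231 = 29.34 kg

29.34 kg


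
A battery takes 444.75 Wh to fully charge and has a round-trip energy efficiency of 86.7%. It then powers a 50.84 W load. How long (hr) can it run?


Step 1: E_discharge = eta/100 * E_charge = 86.7/100 * 444.75 = 385.6 Wh
Step 2: t = E_discharge / P = 385.6 / 50.84 = 7.585 hr

7.585 hr


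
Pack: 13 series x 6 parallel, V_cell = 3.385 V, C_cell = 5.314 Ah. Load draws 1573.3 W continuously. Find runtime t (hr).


Step 1: E_pack = Ns * V_cell * Np * C_cell = 13 * 3.385 * 6 * 5.314 = 1403.1 Wh
Step 2: t = E_pack / P = 1403.1 / 1573.3 = 0.8918 hr

0.8918 hr


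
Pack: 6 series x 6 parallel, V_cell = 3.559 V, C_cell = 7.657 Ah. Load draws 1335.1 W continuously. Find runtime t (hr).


Step 1: E_pack = Ns * V_cell * Np * C_cell = 6 * 3.559 * 6 * 7.657 = 981.05 Wh
Step 2: t = E_pack / P = 981.05 / 1335.1 = 0.7348 hr

0.7348 hr


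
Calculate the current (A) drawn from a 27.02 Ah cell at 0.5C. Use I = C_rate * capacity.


I = C_rate * capacity = 0.5 * 27.02 = 13.51 A

13.51 A


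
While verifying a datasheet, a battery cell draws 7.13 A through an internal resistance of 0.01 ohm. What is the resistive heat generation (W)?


I^2 = 50.837
Q = 50.837 * 0.01 = 0.5084 W

0.5084 W


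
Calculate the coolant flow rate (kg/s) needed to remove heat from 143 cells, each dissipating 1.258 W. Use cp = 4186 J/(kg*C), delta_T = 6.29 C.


Step 1: Total heat Q = 143 * 1.258 W = 179.89 W
Step 2: denom = cp * dT = 4186 * 6.29 = 26330
Step 3: m_dot = 179.89 / 26330 = 0.006832 kg/s

0.006832 kg/s


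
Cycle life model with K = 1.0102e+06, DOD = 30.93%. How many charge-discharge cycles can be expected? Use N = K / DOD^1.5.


Step 1: DOD^1.5 = 30.93^1.5 = 172.02
Step 2: N = 1.0102e+06 / 172.02 = 5873 cycles

5873 cycles


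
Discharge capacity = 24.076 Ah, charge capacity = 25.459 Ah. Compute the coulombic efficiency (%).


Coulombic efficiency = 24.076/25.459 * 100% = 94.57%

94.57%


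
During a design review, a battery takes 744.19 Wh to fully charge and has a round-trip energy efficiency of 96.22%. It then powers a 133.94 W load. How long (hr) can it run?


Step 1: E_discharge = eta/100 * E_charge = 96.22/100 * 744.19 = 716.06 Wh
Step 2: t = E_discharge / P = 716.06 / 133.94 = 5.346 hr

5.346 hr


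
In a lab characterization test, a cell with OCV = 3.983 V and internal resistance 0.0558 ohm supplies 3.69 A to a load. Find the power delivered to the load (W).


Step 1: V_terminal = OCV - I*R = 3.983 - 3.69 * 0.0558 = 3.7771 V
Step 2: P_out = V_terminal * I = 3.7771 * 3.69 = 13.94 W

13.94 W


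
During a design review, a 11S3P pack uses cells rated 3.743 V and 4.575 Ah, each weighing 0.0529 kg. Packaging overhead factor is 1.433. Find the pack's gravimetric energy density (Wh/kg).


Step 1: V_pack = 11 * 3.743 = 41.173 V
Step 2: C_pack = 3 * 4.575 = 13.725 Ah
Step 3: E_pack = V_pack * C_pack = 41.173 * 13.725 = 565.1 Wh
Step 4: m_pack = 11 * 3 * 0.0529 * 1.433 = 2.5016 kg
Step 5: ED = E_pack / m_pack = 565.1 / 2.5016 = 225.9 Wh/kg

225.9 Wh/kg


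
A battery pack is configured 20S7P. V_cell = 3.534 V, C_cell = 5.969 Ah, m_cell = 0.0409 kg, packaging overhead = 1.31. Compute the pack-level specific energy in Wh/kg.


Step 1: V_pack = 20 * 3.534 = 70.68 V
Step 2: C_pack = 7 * 5.969 = 41.783 Ah
Step 3: E_pack = V_pack * C_pack = 70.68 * 41.783 = 2953.2 Wh
Step 4: m_pack = 20 * 7 * 0.0409 * 1.31 = 7.5011 kg
Step 5: ED = E_pack / m_pack = 2953.2 / 7.5011 = 393.7 Wh/kg

393.7 Wh/kg


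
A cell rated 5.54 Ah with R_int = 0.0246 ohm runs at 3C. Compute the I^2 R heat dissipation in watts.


Step 1: I = C_rate * capacity = 3 * 5.54 = 16.62 A
Step 2: Q = I^2 * R = 16.62^2 * 0.0246 = 276.22 * 0.0246 = 6.795 W

6.795 W


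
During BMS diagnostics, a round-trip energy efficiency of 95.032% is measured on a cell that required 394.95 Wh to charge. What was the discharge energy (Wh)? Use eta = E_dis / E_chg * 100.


E_dis = eta/100 * E_chg = 95.032/100 * 394.95 = 375.3 Wh

375.3 Wh


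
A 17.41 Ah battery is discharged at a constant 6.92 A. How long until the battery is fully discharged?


t = capacity / current = 17.41 / 6.92 = 2.516 hr

2.516 hr


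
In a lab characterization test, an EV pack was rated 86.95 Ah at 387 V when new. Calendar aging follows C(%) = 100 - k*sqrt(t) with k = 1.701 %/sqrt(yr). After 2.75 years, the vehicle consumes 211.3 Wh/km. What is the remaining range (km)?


Step 1: capacity retention = 100 - 1.701 * sqrt(2.75) = 100 - 1.701 * 1.6583 = 97.179%
Step 2: C_now = 86.95 * 97.179/100 = 84.497 Ah
Step 3: E_pack = V * C_now = 387 * 84.497 = 32700 Wh
Step 4: range = E_pack / consumption = 32700 / 211.3 = 154.8 km

154.8 km


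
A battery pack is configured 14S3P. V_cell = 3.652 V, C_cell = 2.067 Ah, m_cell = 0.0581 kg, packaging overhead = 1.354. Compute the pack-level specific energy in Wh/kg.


Step 1: V_pack = 14 * 3.652 = 51.128 V
Step 2: C_pack = 3 * 2.067 = 6.201 Ah
Step 3: E_pack = V_pack * C_pack = 51.128 * 6.201 = 317.04 Wh
Step 4: m_pack = 14 * 3 * 0.0581 * 1.354 = 3.304 kg
Step 5: ED = E_pack / m_pack = 317.04 / 3.304 = 95.96 Wh/kg

95.96 Wh/kg


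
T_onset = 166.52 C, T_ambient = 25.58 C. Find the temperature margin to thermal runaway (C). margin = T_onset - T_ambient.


Safety margin = 166.52 C - 25.58 C = 140.94 C

140.94 C


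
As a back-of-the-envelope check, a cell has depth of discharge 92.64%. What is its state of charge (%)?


SOC = 100 - DOD = 100 - 92.64 = 7.36%

7.36%


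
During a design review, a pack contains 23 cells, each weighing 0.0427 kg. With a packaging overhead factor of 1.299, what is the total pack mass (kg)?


Cell mass sum = 23 * 0.0427 = 0.9821 kg
With overhead 1.299: m_pack = 0.9821 * 1.299 = 1.276 kg

1.276 kg


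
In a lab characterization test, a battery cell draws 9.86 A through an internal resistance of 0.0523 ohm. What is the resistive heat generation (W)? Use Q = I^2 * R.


Q = I^2 * R = 9.86^2 * 0.0523 = 5.085 W

5.085 W


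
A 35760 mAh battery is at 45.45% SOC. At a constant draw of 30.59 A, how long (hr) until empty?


Convert: C_total = 35760 mAh = 35.76 Ah
Step 1: remaining = SOC/100 * C_total = 45.45/100 * 35.76 = 16.253 Ah
Step 2: t = remaining / I = 16.253 / 30.59 = 0.5313 hr

0.5313 hr


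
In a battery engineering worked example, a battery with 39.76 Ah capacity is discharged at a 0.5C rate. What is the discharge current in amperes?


At 0.5C: I = 0.5 * 39.76 Ah = 19.88 A

19.88 A


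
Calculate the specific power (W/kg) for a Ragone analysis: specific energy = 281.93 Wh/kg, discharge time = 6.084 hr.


Specific power = 281.93 Wh/kg / 6.084 hr = 46.34 W/kg

46.34 W/kg


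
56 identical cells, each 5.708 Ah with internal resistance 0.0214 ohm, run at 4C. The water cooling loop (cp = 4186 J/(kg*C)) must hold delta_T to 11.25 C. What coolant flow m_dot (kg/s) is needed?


Step 1: I = 4 * 5.708 = 22.832 A
Step 2: Q_cell = I^2 * R = 22.832^2 * 0.0214 = 11.156 W
Step 3: Q_total = 56 * 11.156 = 624.74 W
Step 4: m_dot = Q_total / (cp * dT) = 624.74 / (4186 * 11.25) = 0.01327 kg/s

0.01327 kg/s


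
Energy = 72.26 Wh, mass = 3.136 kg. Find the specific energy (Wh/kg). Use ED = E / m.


ED = E / m = 72.26 / 3.136 = 23.04 Wh/kg

23.04 Wh/kg


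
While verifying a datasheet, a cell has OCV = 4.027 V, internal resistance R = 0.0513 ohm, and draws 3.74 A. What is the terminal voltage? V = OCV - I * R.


V = OCV - I*R = 4.027 - 3.74 * 0.0513 = 3.835 V

3.835 V


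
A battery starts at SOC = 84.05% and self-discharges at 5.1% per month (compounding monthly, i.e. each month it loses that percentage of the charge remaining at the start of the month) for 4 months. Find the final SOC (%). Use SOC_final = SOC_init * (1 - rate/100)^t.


Monthly retention factor = 1 - 5.1/100 = 0.949
Over 4 months: factor^4 = 0.81108
SOC_final = 84.05 * 0.81108 = 68.17%

68.17%


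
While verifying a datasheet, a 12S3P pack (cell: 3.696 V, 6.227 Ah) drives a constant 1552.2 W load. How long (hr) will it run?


Step 1: E_pack = Ns * V_cell * Np * C_cell = 12 * 3.696 * 3 * 6.227 = 828.54 Wh
Step 2: t = E_pack / P = 828.54 / 1552.2 = 0.5338 hr

0.5338 hr


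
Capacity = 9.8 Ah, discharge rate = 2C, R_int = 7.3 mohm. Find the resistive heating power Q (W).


Convert: R = 7.3 mohm = 0.0073 ohm
Step 1: I = C_rate * capacity = 2 * 9.8 = 19.6 A
Step 2: Q = I^2 * R = 19.6^2 * 0.0073 = 384.16 * 0.0073 = 2.804 W

2.804 W


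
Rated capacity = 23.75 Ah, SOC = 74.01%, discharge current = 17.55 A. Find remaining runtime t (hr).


Step 1: remaining = SOC/100 * C_total = 74.01/100 * 23.75 = 17.577 Ah
Step 2: t = remaining / I = 17.577 / 17.55 = 1.002 hr

1.002 hr


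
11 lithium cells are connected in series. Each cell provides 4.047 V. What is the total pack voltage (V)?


V_pack = n * V_cell = 11 * 4.047 = 44.517 V

44.517 V


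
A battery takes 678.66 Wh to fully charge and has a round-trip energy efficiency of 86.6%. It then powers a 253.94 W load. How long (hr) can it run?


Step 1: E_discharge = eta/100 * E_charge = 86.6/100 * 678.66 = 587.72 Wh
Step 2: t = E_discharge / P = 587.72 / 253.94 = 2.314 hr

2.314 hr


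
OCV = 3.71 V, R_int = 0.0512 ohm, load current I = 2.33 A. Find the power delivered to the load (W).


Step 1: V_terminal = OCV - I*R = 3.71 - 2.33 * 0.0512 = 3.5907 V
Step 2: P_out = V_terminal * I = 3.5907 * 2.33 = 8.366 W

8.366 W


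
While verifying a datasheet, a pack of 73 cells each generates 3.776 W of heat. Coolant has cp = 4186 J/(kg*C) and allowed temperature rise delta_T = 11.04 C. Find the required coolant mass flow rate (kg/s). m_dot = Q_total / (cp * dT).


Step 1: Total heat Q = 73 * 3.776 W = 275.65 W
Step 2: denom = cp * dT = 4186 * 11.04 = 46213
Step 3: m_dot = 275.65 / 46213 = 0.005965 kg/s

0.005965 kg/s


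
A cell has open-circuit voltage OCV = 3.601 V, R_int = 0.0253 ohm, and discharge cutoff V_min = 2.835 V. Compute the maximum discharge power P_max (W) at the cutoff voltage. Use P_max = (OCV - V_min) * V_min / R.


P_max = (OCV - V_min) * V_min / R = (3.601 - 2.835) * 2.835 / 0.0253 = 0.766 * 2.835 / 0.0253 = 85.83 W

85.83 W


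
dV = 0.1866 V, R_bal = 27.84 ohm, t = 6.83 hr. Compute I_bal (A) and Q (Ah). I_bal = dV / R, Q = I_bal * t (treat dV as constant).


First, Ohm's law: I_bal = 0.1866 V / 27.84 ohm = 0.0067026 A
Then Q = I * t = 0.0067026 A * 6.83 hr = 0.04578 Ah

I=0.0067026 A, Q=0.04578 Ah


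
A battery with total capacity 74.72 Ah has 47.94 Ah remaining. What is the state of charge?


SOC = (remaining / total) * 100 = (47.94 / 74.72) * 100 = 64.16%

64.16%


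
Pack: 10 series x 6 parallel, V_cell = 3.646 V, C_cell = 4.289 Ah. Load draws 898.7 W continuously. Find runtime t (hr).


Step 1: E_pack = Ns * V_cell * Np * C_cell = 10 * 3.646 * 6 * 4.289 = 938.26 Wh
Step 2: t = E_pack / P = 938.26 / 898.7 = 1.044 hr

1.044 hr


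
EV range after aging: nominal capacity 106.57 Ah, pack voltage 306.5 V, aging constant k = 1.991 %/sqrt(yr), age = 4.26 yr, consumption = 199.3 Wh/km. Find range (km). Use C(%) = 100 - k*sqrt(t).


Step 1: capacity retention = 100 - 1.991 * sqrt(4.26) = 100 - 1.991 * 2.064 = 95.891%
Step 2: C_now = 106.57 * 95.891/100 = 102.19 Ah
Step 3: E_pack = V * C_now = 306.5 * 102.19 = 31321 Wh
Step 4: range = E_pack / consumption = 31321 / 199.3 = 157.2 km

157.2 km


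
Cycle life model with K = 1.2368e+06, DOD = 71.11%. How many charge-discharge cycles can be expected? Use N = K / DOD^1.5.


DOD^1.5 = 599.65
N = K / DOD^1.5 = 1.2368e+06 / 599.65 = 2063

2063 cycles


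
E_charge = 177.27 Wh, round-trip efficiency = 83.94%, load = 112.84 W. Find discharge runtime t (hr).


Step 1: E_discharge = eta/100 * E_charge = 83.94/100 * 177.27 = 148.8 Wh
Step 2: t = E_discharge / P = 148.8 / 112.84 = 1.319 hr

1.319 hr


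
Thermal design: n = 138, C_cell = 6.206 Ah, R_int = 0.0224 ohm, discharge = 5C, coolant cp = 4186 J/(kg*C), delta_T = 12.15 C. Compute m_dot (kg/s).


Step 1: I = 5 * 6.206 = 31.03 A
Step 2: Q_cell = I^2 * R = 31.03^2 * 0.0224 = 21.568 W
Step 3: Q_total = 138 * 21.568 = 2976.4 W
Step 4: m_dot = Q_total / (cp * dT) = 2976.4 / (4186 * 12.15) = 0.05852 kg/s

0.05852 kg/s


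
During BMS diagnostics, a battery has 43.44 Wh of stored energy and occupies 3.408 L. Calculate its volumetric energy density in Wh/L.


Volumetric ED = 43.44 Wh / 3.408 L = 12.75 Wh/L

12.75 Wh/L


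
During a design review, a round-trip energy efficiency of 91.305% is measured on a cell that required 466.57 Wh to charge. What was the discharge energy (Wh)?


E_dis = eta/100 * E_chg = 91.305/100 * 466.57 = 426.0 Wh

426.0 Wh


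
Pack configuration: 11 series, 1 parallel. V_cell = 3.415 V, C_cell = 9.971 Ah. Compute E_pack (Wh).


V_pack = 11 * 3.415 = 37.565 V
C_pack = 1 * 9.971 = 9.971 Ah
E = V_pack * C_pack = 37.565 * 9.971 = 374.6 Wh

374.6 Wh


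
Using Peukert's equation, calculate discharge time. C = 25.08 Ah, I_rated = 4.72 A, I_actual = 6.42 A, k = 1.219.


Step 1: t_rated = C / I_rated = 25.08 / 4.72 = 5.3136 hr
Step 2: ratio = 4.72 / 6.42 = 0.7352
Step 3: ratio^k = 0.7352^1.219 = 0.6873
Step 4: t = t_rated * ratio^k = 5.3136 * 0.6873 = 3.652 hr

3.652 hr


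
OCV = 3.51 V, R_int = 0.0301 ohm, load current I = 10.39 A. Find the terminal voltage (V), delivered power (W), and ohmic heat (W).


Step 1: V_terminal = OCV - I*R = 3.51 - 10.39 * 0.0301 = 3.1973 V
Step 2: P_out = V_terminal * I = 3.1973 * 10.39 = 33.22 W
Step 3: Q = I^2 * R = 10.39^2 * 0.0301 = 3.249 W

V=3.1973 V, P=33.22 W, Q=3.249 W


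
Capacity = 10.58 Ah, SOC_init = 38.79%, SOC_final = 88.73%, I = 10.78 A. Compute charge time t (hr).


delta_Ah = 10.58 * (88.73 - 38.79) / 100 = 5.2837 Ah
t = delta_Ah / I = 5.2837 / 10.78 = 0.4901 hr

0.4901 hr


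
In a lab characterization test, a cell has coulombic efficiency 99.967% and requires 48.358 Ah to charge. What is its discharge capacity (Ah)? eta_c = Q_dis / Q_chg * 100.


Q_dis = eta/100 * Q_chg = 99.967/100 * 48.358 = 48.34 Ah

48.34 Ah


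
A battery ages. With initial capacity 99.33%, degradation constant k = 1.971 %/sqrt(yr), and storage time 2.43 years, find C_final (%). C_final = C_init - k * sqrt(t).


Step 1: sqrt(2.43 yr) = 1.5588
Step 2: drop = 1.971 * 1.5588 = 3.0724
Step 3: C_final = 99.33 - 3.0724 = 96.26%

96.26%


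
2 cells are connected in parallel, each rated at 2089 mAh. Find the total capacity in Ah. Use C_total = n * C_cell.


Convert: C_cell = 2089 mAh = 2.089 Ah
C_total = 2 * 2.089 = 4.178 Ah

4.178 Ah


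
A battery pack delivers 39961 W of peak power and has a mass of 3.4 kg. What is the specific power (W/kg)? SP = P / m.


Specific power = 39961 W / 3.4 kg = 11750 W/kg

11750 W/kg


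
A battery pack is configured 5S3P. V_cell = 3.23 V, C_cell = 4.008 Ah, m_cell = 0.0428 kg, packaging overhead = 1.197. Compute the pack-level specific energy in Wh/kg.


Step 1: V_pack = 5 * 3.23 = 16.15 V
Step 2: C_pack = 3 * 4.008 = 12.024 Ah
Step 3: E_pack = V_pack * C_pack = 16.15 * 12.024 = 194.19 Wh
Step 4: m_pack = 5 * 3 * 0.0428 * 1.197 = 0.76847 kg
Step 5: ED = E_pack / m_pack = 194.19 / 0.76847 = 252.7 Wh/kg

252.7 Wh/kg


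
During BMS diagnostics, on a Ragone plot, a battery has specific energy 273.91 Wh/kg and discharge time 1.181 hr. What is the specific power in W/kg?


P_specific = E / t = 273.91 / 1.181 = 231.9 W/kg

231.9 W/kg


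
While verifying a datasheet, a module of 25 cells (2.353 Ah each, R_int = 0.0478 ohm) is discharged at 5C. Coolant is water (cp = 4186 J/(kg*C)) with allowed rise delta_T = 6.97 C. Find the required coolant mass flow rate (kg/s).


Step 1: I = 5 * 2.353 = 11.765 A
Step 2: Q_cell = I^2 * R = 11.765^2 * 0.0478 = 6.6162 W
Step 3: Q_total = 25 * 6.6162 = 165.41 W
Step 4: m_dot = Q_total / (cp * dT) = 165.41 / (4186 * 6.97) = 0.005669 kg/s

0.005669 kg/s


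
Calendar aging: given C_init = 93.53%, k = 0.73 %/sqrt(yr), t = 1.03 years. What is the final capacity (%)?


Step 1: sqrt(1.03 yr) = 1.0149
Step 2: drop = 0.73 * 1.0149 = 0.74088
Step 3: C_final = 93.53 - 0.74088 = 92.79%

92.79%


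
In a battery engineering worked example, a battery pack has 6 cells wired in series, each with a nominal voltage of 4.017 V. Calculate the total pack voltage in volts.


With 6 cells in series at 4.017 V each, V_pack = 24.102 V

24.102 V


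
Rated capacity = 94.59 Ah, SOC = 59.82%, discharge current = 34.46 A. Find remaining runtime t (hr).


Step 1: remaining = SOC/100 * C_total = 59.82/100 * 94.59 = 56.584 Ah
Step 2: t = remaining / I = 56.584 / 34.46 = 1.642 hr

1.642 hr


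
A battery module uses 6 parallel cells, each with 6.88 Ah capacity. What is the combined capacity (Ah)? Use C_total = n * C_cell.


Parallel capacities add: 6 * 6.88 Ah = 41.28 Ah

41.28 Ah


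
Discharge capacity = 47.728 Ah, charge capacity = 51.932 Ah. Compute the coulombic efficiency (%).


Coulombic efficiency = 47.728/51.932 * 100% = 91.90%

91.90%


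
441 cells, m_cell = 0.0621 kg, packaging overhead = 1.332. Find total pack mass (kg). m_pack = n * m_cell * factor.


Cell mass sum = 441 * 0.0621 = 27.386 kg
With overhead 1.332: m_pack = 27.386 * 1.332 = 36.48 kg

36.48 kg


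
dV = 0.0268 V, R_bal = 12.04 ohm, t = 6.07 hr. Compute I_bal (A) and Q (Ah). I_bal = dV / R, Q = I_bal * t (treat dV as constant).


First, Ohm's law: I_bal = 0.0268 V / 12.04 ohm = 0.0022259 A
Then Q = I * t = 0.0022259 A * 6.07 hr = 0.01351 Ah

I=0.0022259 A, Q=0.01351 Ah


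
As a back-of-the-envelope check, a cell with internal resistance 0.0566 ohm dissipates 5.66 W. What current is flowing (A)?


I = sqrt(Q / R) = sqrt(5.66 / 0.0566) = sqrt(100) = 10.00 A

10.00 A


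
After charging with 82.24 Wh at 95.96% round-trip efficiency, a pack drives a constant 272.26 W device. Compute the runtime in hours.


Step 1: E_discharge = eta/100 * E_charge = 95.96/100 * 82.24 = 78.918 Wh
Step 2: t = E_discharge / P = 78.918 / 272.26 = 0.2899 hr

0.2899 hr


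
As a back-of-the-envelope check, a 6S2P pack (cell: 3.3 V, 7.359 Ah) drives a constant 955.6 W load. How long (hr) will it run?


Step 1: E_pack = Ns * V_cell * Np * C_cell = 6 * 3.3 * 2 * 7.359 = 291.42 Wh
Step 2: t = E_pack / P = 291.42 / 955.6 = 0.3050 hr

0.3050 hr


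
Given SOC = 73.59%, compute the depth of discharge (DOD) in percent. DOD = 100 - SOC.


Complement of SOC: DOD = 100% - 73.59% = 26.41%

26.41%


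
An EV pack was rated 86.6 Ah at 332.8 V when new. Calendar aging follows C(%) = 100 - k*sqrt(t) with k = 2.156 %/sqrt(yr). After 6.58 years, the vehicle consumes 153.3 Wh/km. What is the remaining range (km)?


Step 1: capacity retention = 100 - 2.156 * sqrt(6.58) = 100 - 2.156 * 2.5652 = 94.469%
Step 2: C_now = 86.6 * 94.469/100 = 81.81 Ah
Step 3: E_pack = V * C_now = 332.8 * 81.81 = 27226 Wh
Step 4: range = E_pack / consumption = 27226 / 153.3 = 177.6 km

177.6 km


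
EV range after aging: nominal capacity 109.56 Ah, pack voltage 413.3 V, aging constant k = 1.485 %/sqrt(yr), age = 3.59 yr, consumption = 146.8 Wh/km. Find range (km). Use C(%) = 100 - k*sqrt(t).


Step 1: capacity retention = 100 - 1.485 * sqrt(3.59) = 100 - 1.485 * 1.8947 = 97.186%
Step 2: C_now = 109.56 * 97.186/100 = 106.48 Ah
Step 3: E_pack = V * C_now = 413.3 * 106.48 = 44008 Wh
Step 4: range = E_pack / consumption = 44008 / 146.8 = 299.8 km

299.8 km


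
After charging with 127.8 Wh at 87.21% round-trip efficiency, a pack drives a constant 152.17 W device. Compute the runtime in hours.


Step 1: E_discharge = eta/100 * E_charge = 87.21/100 * 127.8 = 111.45 Wh
Step 2: t = E_discharge / P = 111.45 / 152.17 = 0.7324 hr

0.7324 hr


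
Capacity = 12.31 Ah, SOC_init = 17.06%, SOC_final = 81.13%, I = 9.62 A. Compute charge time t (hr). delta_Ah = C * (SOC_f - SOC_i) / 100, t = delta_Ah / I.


Step 1: dSOC = 81.13% - 17.06% = 64.07%
Step 2: delta_Ah = 12.31 * 64.07 / 100 = 7.887 Ah
Step 3: t = 7.887 / 9.62 = 0.8199 hr

0.8199 hr


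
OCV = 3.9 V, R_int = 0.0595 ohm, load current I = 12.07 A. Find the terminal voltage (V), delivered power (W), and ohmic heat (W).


Step 1: V_terminal = OCV - I*R = 3.9 - 12.07 * 0.0595 = 3.1818 V
Step 2: P_out = V_terminal * I = 3.1818 * 12.07 = 38.40 W
Step 3: Q = I^2 * R = 12.07^2 * 0.0595 = 8.668 W

V=3.1818 V, P=38.40 W, Q=8.668 W


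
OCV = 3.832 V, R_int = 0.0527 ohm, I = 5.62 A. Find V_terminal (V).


V = OCV - I*R = 3.832 - 5.62 * 0.0527 = 3.536 V

3.536 V


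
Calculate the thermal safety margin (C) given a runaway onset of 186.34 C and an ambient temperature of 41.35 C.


margin = T_onset - T_ambient = 186.34 - 41.35 = 144.99 C

144.99 C


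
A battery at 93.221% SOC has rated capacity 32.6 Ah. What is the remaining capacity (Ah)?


remaining = SOC / 100 * total = 93.221 / 100 * 32.6 = 30.39 Ah

30.39 Ah


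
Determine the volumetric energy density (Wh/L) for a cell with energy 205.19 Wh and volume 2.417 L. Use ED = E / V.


ED = E / V = 205.19 / 2.417 = 84.89 Wh/L

84.89 Wh/L


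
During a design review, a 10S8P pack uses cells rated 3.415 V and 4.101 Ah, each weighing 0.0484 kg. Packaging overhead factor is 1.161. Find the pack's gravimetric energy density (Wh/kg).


Step 1: V_pack = 10 * 3.415 = 34.15 V
Step 2: C_pack = 8 * 4.101 = 32.808 Ah
Step 3: E_pack = V_pack * C_pack = 34.15 * 32.808 = 1120.4 Wh
Step 4: m_pack = 10 * 8 * 0.0484 * 1.161 = 4.4954 kg
Step 5: ED = E_pack / m_pack = 1120.4 / 4.4954 = 249.2 Wh/kg

249.2 Wh/kg


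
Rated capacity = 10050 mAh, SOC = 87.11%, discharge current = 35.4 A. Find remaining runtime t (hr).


Convert: C_total = 10050 mAh = 10.05 Ah
Step 1: remaining = SOC/100 * C_total = 87.11/100 * 10.05 = 8.7546 Ah
Step 2: t = remaining / I = 8.7546 / 35.4 = 0.2473 hr

0.2473 hr


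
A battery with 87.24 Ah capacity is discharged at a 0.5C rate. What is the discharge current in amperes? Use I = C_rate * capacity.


I = C_rate * capacity = 0.5 * 87.24 = 43.62 A

43.62 A


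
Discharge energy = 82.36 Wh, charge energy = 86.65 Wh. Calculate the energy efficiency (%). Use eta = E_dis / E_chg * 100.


eta_e = E_dis / E_chg * 100 = 82.36 / 86.65 * 100 = 95.05%

95.05%


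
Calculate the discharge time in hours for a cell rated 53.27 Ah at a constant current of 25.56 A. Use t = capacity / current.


Runtime = 53.27 Ah / 25.56 A = 2.084 hr

2.084 hr


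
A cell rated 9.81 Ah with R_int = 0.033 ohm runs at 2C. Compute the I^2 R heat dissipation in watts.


Step 1: I = C_rate * capacity = 2 * 9.81 = 19.62 A
Step 2: Q = I^2 * R = 19.62^2 * 0.033 = 384.94 * 0.033 = 12.70 W

12.70 W


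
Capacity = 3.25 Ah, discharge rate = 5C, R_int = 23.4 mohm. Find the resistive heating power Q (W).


Convert: R = 23.4 mohm = 0.0234 ohm
Step 1: I = C_rate * capacity = 5 * 3.25 = 16.25 A
Step 2: Q = I^2 * R = 16.25^2 * 0.0234 = 264.06 * 0.0234 = 6.179 W

6.179 W


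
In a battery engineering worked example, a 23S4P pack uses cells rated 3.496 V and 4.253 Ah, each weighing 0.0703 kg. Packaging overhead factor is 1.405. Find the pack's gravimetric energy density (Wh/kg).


Step 1: V_pack = 23 * 3.496 = 80.408 V
Step 2: C_pack = 4 * 4.253 = 17.012 Ah
Step 3: E_pack = V_pack * C_pack = 80.408 * 17.012 = 1367.9 Wh
Step 4: m_pack = 23 * 4 * 0.0703 * 1.405 = 9.087 kg
Step 5: ED = E_pack / m_pack = 1367.9 / 9.087 = 150.5 Wh/kg

150.5 Wh/kg


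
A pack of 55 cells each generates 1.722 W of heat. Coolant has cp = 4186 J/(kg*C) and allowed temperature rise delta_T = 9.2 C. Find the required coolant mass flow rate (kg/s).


Q_total = 55 * 1.722 = 94.71 W
m_dot = Q_total / (cp * dT) = 94.71 / (4186 * 9.2) = 0.002459 kg/s

0.002459 kg/s


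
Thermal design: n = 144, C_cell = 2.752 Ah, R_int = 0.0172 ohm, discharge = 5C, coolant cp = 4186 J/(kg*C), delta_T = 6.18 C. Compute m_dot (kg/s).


Step 1: I = 5 * 2.752 = 13.76 A
Step 2: Q_cell = I^2 * R = 13.76^2 * 0.0172 = 3.2566 W
Step 3: Q_total = 144 * 3.2566 = 468.95 W
Step 4: m_dot = Q_total / (cp * dT) = 468.95 / (4186 * 6.18) = 0.01813 kg/s

0.01813 kg/s


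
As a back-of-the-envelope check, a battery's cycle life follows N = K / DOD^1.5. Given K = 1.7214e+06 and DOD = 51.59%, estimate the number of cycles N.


DOD^1.5 = 370.55
N = K / DOD^1.5 = 1.7214e+06 / 370.55 = 4646

4646 cycles


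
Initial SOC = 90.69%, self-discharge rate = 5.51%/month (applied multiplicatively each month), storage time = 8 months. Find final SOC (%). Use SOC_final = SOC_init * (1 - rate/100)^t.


Monthly retention factor = 1 - 5.51/100 = 0.9449
Over 8 months: factor^8 = 0.63546
SOC_final = 90.69 * 0.63546 = 57.63%

57.63%


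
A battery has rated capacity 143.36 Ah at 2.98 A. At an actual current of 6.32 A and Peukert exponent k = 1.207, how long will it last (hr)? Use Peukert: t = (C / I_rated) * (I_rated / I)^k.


Step 1: t_rated = C / I_rated = 143.36 / 2.98 = 48.107 hr
Step 2: ratio = 2.98 / 6.32 = 0.47152
Step 3: ratio^k = 0.47152^1.207 = 0.40357
Step 4: t = t_rated * ratio^k = 48.107 * 0.40357 = 19.41 hr

19.41 hr


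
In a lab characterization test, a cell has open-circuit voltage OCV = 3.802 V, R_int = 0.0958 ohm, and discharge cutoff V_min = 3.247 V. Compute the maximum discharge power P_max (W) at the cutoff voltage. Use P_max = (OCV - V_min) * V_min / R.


dV = OCV - V_min = 0.555 V (so I_max = dV / R)
P_max = dV * V_min / R = 0.555 * 3.247 / 0.0958 = 18.81 W

18.81 W


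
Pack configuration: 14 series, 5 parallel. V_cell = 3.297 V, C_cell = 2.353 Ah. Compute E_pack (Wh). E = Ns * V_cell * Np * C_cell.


E = Ns * Vcell * Np * Ccell = 14 * 3.297 * 5 * 2.353 = 543.0 Wh

543.0 Wh


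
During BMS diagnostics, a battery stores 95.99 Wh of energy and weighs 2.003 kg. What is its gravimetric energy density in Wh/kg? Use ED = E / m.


ED = E / m = 95.99 / 2.003 = 47.92 Wh/kg

47.92 Wh/kg


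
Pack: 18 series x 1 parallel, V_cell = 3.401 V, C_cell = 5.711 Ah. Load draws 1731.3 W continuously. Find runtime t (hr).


Step 1: E_pack = Ns * V_cell * Np * C_cell = 18 * 3.401 * 1 * 5.711 = 349.62 Wh
Step 2: t = E_pack / P = 349.62 / 1731.3 = 0.2019 hr

0.2019 hr


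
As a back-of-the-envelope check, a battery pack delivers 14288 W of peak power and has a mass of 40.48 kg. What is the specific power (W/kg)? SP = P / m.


Specific power = 14288 W / 40.48 kg = 353.0 W/kg

353.0 W/kg


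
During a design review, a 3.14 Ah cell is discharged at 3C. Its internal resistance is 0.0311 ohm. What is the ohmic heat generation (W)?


Step 1: I = C_rate * capacity = 3 * 3.14 = 9.42 A
Step 2: Q = I^2 * R = 9.42^2 * 0.0311 = 88.736 * 0.0311 = 2.760 W

2.760 W


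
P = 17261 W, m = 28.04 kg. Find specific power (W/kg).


SP = P / m = 17261 / 28.04 = 615.6 W/kg

615.6 W/kg


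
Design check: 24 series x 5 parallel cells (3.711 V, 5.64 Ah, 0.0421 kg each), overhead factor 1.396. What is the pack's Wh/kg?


Step 1: V_pack = 24 * 3.711 = 89.064 V
Step 2: C_pack = 5 * 5.64 = 28.2 Ah
Step 3: E_pack = V_pack * C_pack = 89.064 * 28.2 = 2511.6 Wh
Step 4: m_pack = 24 * 5 * 0.0421 * 1.396 = 7.0526 kg
Step 5: ED = E_pack / m_pack = 2511.6 / 7.0526 = 356.1 Wh/kg

356.1 Wh/kg


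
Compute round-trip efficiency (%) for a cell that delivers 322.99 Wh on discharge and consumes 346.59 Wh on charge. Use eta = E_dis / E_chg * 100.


Round-trip efficiency = 322.99/346.59 * 100% = 93.19%

93.19%


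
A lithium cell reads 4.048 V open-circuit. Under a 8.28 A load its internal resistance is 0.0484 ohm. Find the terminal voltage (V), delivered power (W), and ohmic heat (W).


Step 1: V_terminal = OCV - I*R = 4.048 - 8.28 * 0.0484 = 3.6472 V
Step 2: P_out = V_terminal * I = 3.6472 * 8.28 = 30.20 W
Step 3: Q = I^2 * R = 8.28^2 * 0.0484 = 3.318 W

V=3.6472 V, P=30.20 W, Q=3.318 W


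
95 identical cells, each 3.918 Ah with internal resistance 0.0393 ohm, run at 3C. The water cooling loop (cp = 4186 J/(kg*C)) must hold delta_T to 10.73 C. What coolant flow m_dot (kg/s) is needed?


Step 1: I = 3 * 3.918 = 11.754 A
Step 2: Q_cell = I^2 * R = 11.754^2 * 0.0393 = 5.4296 W
Step 3: Q_total = 95 * 5.4296 = 515.81 W
Step 4: m_dot = Q_total / (cp * dT) = 515.81 / (4186 * 10.73) = 0.01148 kg/s

0.01148 kg/s


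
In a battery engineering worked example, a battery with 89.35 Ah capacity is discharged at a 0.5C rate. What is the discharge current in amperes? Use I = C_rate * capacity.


I = C_rate * capacity = 0.5 * 89.35 = 44.675 A

44.675 A


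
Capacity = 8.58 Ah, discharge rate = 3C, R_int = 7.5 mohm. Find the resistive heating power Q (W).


Convert: R = 7.5 mohm = 0.0075 ohm
Step 1: I = C_rate * capacity = 3 * 8.58 = 25.74 A
Step 2: Q = I^2 * R = 25.74^2 * 0.0075 = 662.55 * 0.0075 = 4.969 W

4.969 W


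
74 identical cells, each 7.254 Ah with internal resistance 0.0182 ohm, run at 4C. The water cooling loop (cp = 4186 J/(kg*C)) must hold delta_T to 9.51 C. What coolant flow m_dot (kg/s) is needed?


Step 1: I = 4 * 7.254 = 29.016 A
Step 2: Q_cell = I^2 * R = 29.016^2 * 0.0182 = 15.323 W
Step 3: Q_total = 74 * 15.323 = 1133.9 W
Step 4: m_dot = Q_total / (cp * dT) = 1133.9 / (4186 * 9.51) = 0.02848 kg/s

0.02848 kg/s


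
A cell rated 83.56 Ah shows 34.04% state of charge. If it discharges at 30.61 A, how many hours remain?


Step 1: remaining = SOC/100 * C_total = 34.04/100 * 83.56 = 28.444 Ah
Step 2: t = remaining / I = 28.444 / 30.61 = 0.9292 hr

0.9292 hr


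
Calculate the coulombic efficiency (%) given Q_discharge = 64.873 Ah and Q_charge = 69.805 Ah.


eta_c = Q_dis / Q_chg * 100 = 64.873 / 69.805 * 100 = 92.93%

92.93%


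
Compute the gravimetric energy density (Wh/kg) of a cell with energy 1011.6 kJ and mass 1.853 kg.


Convert: E = 1011.6 kJ = 281 Wh
ED = E / m = 281 / 1.853 = 151.6 Wh/kg

151.6 Wh/kg


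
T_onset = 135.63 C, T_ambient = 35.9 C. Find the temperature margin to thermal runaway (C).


margin = T_onset - T_ambient = 135.63 - 35.9 = 99.73 C

99.73 C


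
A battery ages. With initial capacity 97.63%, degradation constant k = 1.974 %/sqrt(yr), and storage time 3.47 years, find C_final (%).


Step 1: sqrt(3.47 yr) = 1.8628
Step 2: drop = 1.974 * 1.8628 = 3.6772
Step 3: C_final = 97.63 - 3.6772 = 93.95%

93.95%


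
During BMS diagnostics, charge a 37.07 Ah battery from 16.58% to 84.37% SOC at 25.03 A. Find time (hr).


Step 1: dSOC = 84.37% - 16.58% = 67.79%
Step 2: delta_Ah = 37.07 * 67.79 / 100 = 25.13 Ah
Step 3: t = 25.13 / 25.03 = 1.004 hr

1.004 hr


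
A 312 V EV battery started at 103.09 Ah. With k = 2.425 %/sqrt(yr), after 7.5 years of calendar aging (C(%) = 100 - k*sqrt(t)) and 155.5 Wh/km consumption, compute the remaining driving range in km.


Step 1: capacity retention = 100 - 2.425 * sqrt(7.5) = 100 - 2.425 * 2.7386 = 93.359%
Step 2: C_now = 103.09 * 93.359/100 = 96.244 Ah
Step 3: E_pack = V * C_now = 312 * 96.244 = 30028 Wh
Step 4: range = E_pack / consumption = 30028 / 155.5 = 193.1 km

193.1 km


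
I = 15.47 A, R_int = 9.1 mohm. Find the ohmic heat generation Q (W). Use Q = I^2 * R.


Convert: R = 9.1 mohm = 0.0091 ohm
I^2 = 239.32
Q = 239.32 * 0.0091 = 2.178 W

2.178 W


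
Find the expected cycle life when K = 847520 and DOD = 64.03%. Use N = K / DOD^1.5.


DOD^1.5 = 512.36
N = K / DOD^1.5 = 847520 / 512.36 = 1654

1654 cycles


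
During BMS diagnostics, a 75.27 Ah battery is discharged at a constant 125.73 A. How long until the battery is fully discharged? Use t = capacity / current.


t = capacity / current = 75.27 / 125.73 = 0.5987 hr

0.5987 hr


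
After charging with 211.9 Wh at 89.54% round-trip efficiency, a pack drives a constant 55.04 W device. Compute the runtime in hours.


Step 1: E_discharge = eta/100 * E_charge = 89.54/100 * 211.9 = 189.74 Wh
Step 2: t = E_discharge / P = 189.74 / 55.04 = 3.447 hr

3.447 hr


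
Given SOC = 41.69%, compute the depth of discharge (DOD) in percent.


Complement of SOC: DOD = 100% - 41.69% = 58.31%

58.31%
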